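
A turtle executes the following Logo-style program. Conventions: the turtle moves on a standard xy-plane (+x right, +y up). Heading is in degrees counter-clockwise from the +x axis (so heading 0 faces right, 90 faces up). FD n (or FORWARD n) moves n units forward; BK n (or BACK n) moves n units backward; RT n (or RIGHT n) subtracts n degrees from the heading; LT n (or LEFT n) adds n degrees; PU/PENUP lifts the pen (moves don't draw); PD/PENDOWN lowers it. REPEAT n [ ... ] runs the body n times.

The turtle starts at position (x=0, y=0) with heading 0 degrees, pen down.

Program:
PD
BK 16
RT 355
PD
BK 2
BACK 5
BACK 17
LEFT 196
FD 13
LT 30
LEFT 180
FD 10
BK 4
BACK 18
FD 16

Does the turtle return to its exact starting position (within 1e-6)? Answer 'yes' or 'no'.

Answer: no

Derivation:
Executing turtle program step by step:
Start: pos=(0,0), heading=0, pen down
PD: pen down
BK 16: (0,0) -> (-16,0) [heading=0, draw]
RT 355: heading 0 -> 5
PD: pen down
BK 2: (-16,0) -> (-17.992,-0.174) [heading=5, draw]
BK 5: (-17.992,-0.174) -> (-22.973,-0.61) [heading=5, draw]
BK 17: (-22.973,-0.61) -> (-39.909,-2.092) [heading=5, draw]
LT 196: heading 5 -> 201
FD 13: (-39.909,-2.092) -> (-52.045,-6.751) [heading=201, draw]
LT 30: heading 201 -> 231
LT 180: heading 231 -> 51
FD 10: (-52.045,-6.751) -> (-45.752,1.021) [heading=51, draw]
BK 4: (-45.752,1.021) -> (-48.269,-2.088) [heading=51, draw]
BK 18: (-48.269,-2.088) -> (-59.597,-16.076) [heading=51, draw]
FD 16: (-59.597,-16.076) -> (-49.528,-3.642) [heading=51, draw]
Final: pos=(-49.528,-3.642), heading=51, 9 segment(s) drawn

Start position: (0, 0)
Final position: (-49.528, -3.642)
Distance = 49.662; >= 1e-6 -> NOT closed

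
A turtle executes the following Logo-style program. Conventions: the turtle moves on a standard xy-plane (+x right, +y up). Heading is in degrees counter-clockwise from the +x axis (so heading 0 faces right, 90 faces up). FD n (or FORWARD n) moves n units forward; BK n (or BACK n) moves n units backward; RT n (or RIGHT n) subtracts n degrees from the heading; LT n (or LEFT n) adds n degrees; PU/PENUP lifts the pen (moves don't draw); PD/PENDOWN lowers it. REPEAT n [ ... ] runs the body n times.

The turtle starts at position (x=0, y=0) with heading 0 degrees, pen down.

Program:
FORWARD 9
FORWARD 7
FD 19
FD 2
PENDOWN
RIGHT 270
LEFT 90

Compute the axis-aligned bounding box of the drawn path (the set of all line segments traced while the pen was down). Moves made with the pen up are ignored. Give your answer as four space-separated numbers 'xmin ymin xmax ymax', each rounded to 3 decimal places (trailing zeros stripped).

Answer: 0 0 37 0

Derivation:
Executing turtle program step by step:
Start: pos=(0,0), heading=0, pen down
FD 9: (0,0) -> (9,0) [heading=0, draw]
FD 7: (9,0) -> (16,0) [heading=0, draw]
FD 19: (16,0) -> (35,0) [heading=0, draw]
FD 2: (35,0) -> (37,0) [heading=0, draw]
PD: pen down
RT 270: heading 0 -> 90
LT 90: heading 90 -> 180
Final: pos=(37,0), heading=180, 4 segment(s) drawn

Segment endpoints: x in {0, 9, 16, 35, 37}, y in {0}
xmin=0, ymin=0, xmax=37, ymax=0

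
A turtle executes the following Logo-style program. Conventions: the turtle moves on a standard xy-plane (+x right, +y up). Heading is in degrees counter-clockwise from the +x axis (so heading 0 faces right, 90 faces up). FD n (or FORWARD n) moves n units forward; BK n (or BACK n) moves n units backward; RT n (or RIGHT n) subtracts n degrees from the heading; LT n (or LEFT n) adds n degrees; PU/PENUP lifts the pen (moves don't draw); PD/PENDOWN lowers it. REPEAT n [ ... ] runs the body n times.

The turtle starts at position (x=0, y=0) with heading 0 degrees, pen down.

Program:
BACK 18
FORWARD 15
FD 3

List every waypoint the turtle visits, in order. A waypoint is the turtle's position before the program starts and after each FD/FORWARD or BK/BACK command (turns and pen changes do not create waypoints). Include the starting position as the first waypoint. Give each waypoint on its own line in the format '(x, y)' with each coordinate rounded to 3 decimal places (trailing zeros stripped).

Answer: (0, 0)
(-18, 0)
(-3, 0)
(0, 0)

Derivation:
Executing turtle program step by step:
Start: pos=(0,0), heading=0, pen down
BK 18: (0,0) -> (-18,0) [heading=0, draw]
FD 15: (-18,0) -> (-3,0) [heading=0, draw]
FD 3: (-3,0) -> (0,0) [heading=0, draw]
Final: pos=(0,0), heading=0, 3 segment(s) drawn
Waypoints (4 total):
(0, 0)
(-18, 0)
(-3, 0)
(0, 0)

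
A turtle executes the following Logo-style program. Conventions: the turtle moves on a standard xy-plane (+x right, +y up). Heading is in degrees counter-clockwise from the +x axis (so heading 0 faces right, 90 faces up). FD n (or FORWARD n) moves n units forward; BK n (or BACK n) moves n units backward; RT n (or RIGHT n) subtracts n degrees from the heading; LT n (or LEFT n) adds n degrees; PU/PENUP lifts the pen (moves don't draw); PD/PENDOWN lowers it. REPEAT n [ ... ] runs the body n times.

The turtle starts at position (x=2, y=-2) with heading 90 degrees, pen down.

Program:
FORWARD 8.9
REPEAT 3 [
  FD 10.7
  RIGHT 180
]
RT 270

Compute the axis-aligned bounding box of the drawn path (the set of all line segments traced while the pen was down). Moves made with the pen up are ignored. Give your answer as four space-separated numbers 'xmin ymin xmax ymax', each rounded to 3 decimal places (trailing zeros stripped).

Executing turtle program step by step:
Start: pos=(2,-2), heading=90, pen down
FD 8.9: (2,-2) -> (2,6.9) [heading=90, draw]
REPEAT 3 [
  -- iteration 1/3 --
  FD 10.7: (2,6.9) -> (2,17.6) [heading=90, draw]
  RT 180: heading 90 -> 270
  -- iteration 2/3 --
  FD 10.7: (2,17.6) -> (2,6.9) [heading=270, draw]
  RT 180: heading 270 -> 90
  -- iteration 3/3 --
  FD 10.7: (2,6.9) -> (2,17.6) [heading=90, draw]
  RT 180: heading 90 -> 270
]
RT 270: heading 270 -> 0
Final: pos=(2,17.6), heading=0, 4 segment(s) drawn

Segment endpoints: x in {2, 2, 2, 2, 2}, y in {-2, 6.9, 6.9, 17.6}
xmin=2, ymin=-2, xmax=2, ymax=17.6

Answer: 2 -2 2 17.6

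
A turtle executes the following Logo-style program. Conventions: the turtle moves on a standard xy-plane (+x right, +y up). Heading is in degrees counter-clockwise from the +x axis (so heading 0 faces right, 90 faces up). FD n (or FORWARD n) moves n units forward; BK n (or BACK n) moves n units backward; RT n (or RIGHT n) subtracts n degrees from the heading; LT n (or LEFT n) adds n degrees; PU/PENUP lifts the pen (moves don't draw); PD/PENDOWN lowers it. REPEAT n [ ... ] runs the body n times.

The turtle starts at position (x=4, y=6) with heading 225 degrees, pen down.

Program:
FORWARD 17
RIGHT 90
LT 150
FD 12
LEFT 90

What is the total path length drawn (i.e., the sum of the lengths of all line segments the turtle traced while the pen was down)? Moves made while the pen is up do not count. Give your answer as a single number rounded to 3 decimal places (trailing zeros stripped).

Answer: 29

Derivation:
Executing turtle program step by step:
Start: pos=(4,6), heading=225, pen down
FD 17: (4,6) -> (-8.021,-6.021) [heading=225, draw]
RT 90: heading 225 -> 135
LT 150: heading 135 -> 285
FD 12: (-8.021,-6.021) -> (-4.915,-17.612) [heading=285, draw]
LT 90: heading 285 -> 15
Final: pos=(-4.915,-17.612), heading=15, 2 segment(s) drawn

Segment lengths:
  seg 1: (4,6) -> (-8.021,-6.021), length = 17
  seg 2: (-8.021,-6.021) -> (-4.915,-17.612), length = 12
Total = 29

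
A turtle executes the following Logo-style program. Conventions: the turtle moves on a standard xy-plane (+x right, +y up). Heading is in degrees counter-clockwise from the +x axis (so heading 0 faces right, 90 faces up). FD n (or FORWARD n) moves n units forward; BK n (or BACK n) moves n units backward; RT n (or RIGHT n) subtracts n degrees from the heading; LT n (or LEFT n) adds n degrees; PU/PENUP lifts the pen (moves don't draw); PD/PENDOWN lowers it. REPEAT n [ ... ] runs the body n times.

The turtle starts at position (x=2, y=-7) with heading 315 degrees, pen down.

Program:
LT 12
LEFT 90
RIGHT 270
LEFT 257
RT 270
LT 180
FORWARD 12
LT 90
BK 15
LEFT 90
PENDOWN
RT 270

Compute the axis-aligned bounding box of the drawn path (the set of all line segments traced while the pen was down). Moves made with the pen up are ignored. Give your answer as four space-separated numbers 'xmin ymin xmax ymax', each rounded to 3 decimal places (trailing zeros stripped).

Executing turtle program step by step:
Start: pos=(2,-7), heading=315, pen down
LT 12: heading 315 -> 327
LT 90: heading 327 -> 57
RT 270: heading 57 -> 147
LT 257: heading 147 -> 44
RT 270: heading 44 -> 134
LT 180: heading 134 -> 314
FD 12: (2,-7) -> (10.336,-15.632) [heading=314, draw]
LT 90: heading 314 -> 44
BK 15: (10.336,-15.632) -> (-0.454,-26.052) [heading=44, draw]
LT 90: heading 44 -> 134
PD: pen down
RT 270: heading 134 -> 224
Final: pos=(-0.454,-26.052), heading=224, 2 segment(s) drawn

Segment endpoints: x in {-0.454, 2, 10.336}, y in {-26.052, -15.632, -7}
xmin=-0.454, ymin=-26.052, xmax=10.336, ymax=-7

Answer: -0.454 -26.052 10.336 -7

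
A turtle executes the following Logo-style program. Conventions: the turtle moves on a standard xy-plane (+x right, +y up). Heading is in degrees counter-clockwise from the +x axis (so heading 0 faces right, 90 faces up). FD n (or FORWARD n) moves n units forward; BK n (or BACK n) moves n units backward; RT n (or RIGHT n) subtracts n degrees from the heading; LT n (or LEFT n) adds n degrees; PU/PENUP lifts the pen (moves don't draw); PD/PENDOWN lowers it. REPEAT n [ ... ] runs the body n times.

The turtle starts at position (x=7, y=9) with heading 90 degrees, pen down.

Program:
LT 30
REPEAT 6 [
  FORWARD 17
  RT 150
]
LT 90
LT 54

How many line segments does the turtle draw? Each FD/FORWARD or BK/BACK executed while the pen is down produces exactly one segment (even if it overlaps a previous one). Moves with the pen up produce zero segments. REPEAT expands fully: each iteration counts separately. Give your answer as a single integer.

Answer: 6

Derivation:
Executing turtle program step by step:
Start: pos=(7,9), heading=90, pen down
LT 30: heading 90 -> 120
REPEAT 6 [
  -- iteration 1/6 --
  FD 17: (7,9) -> (-1.5,23.722) [heading=120, draw]
  RT 150: heading 120 -> 330
  -- iteration 2/6 --
  FD 17: (-1.5,23.722) -> (13.222,15.222) [heading=330, draw]
  RT 150: heading 330 -> 180
  -- iteration 3/6 --
  FD 17: (13.222,15.222) -> (-3.778,15.222) [heading=180, draw]
  RT 150: heading 180 -> 30
  -- iteration 4/6 --
  FD 17: (-3.778,15.222) -> (10.945,23.722) [heading=30, draw]
  RT 150: heading 30 -> 240
  -- iteration 5/6 --
  FD 17: (10.945,23.722) -> (2.445,9) [heading=240, draw]
  RT 150: heading 240 -> 90
  -- iteration 6/6 --
  FD 17: (2.445,9) -> (2.445,26) [heading=90, draw]
  RT 150: heading 90 -> 300
]
LT 90: heading 300 -> 30
LT 54: heading 30 -> 84
Final: pos=(2.445,26), heading=84, 6 segment(s) drawn
Segments drawn: 6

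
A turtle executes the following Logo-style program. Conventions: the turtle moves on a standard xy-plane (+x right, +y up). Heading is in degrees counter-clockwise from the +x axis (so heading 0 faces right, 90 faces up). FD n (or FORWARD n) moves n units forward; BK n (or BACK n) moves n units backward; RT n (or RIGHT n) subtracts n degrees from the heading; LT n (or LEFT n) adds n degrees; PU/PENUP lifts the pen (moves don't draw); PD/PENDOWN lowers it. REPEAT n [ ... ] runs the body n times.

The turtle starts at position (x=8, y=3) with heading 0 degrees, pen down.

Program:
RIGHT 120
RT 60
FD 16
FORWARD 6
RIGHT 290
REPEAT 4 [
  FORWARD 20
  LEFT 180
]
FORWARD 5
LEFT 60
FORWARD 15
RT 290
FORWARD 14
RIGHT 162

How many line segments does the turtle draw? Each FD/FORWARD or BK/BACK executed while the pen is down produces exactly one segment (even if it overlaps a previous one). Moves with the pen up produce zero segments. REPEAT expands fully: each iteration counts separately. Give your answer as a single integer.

Answer: 9

Derivation:
Executing turtle program step by step:
Start: pos=(8,3), heading=0, pen down
RT 120: heading 0 -> 240
RT 60: heading 240 -> 180
FD 16: (8,3) -> (-8,3) [heading=180, draw]
FD 6: (-8,3) -> (-14,3) [heading=180, draw]
RT 290: heading 180 -> 250
REPEAT 4 [
  -- iteration 1/4 --
  FD 20: (-14,3) -> (-20.84,-15.794) [heading=250, draw]
  LT 180: heading 250 -> 70
  -- iteration 2/4 --
  FD 20: (-20.84,-15.794) -> (-14,3) [heading=70, draw]
  LT 180: heading 70 -> 250
  -- iteration 3/4 --
  FD 20: (-14,3) -> (-20.84,-15.794) [heading=250, draw]
  LT 180: heading 250 -> 70
  -- iteration 4/4 --
  FD 20: (-20.84,-15.794) -> (-14,3) [heading=70, draw]
  LT 180: heading 70 -> 250
]
FD 5: (-14,3) -> (-15.71,-1.698) [heading=250, draw]
LT 60: heading 250 -> 310
FD 15: (-15.71,-1.698) -> (-6.068,-13.189) [heading=310, draw]
RT 290: heading 310 -> 20
FD 14: (-6.068,-13.189) -> (7.087,-8.401) [heading=20, draw]
RT 162: heading 20 -> 218
Final: pos=(7.087,-8.401), heading=218, 9 segment(s) drawn
Segments drawn: 9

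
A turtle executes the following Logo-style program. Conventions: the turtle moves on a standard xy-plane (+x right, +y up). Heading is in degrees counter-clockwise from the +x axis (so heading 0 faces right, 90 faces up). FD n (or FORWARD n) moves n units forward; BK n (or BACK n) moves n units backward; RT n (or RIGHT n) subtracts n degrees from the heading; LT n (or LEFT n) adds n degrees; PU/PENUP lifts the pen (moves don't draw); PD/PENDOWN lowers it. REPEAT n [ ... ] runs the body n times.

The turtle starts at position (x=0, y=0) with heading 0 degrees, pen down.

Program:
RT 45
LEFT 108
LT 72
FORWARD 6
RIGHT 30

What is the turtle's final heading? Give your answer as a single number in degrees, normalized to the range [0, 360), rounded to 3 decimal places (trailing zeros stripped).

Executing turtle program step by step:
Start: pos=(0,0), heading=0, pen down
RT 45: heading 0 -> 315
LT 108: heading 315 -> 63
LT 72: heading 63 -> 135
FD 6: (0,0) -> (-4.243,4.243) [heading=135, draw]
RT 30: heading 135 -> 105
Final: pos=(-4.243,4.243), heading=105, 1 segment(s) drawn

Answer: 105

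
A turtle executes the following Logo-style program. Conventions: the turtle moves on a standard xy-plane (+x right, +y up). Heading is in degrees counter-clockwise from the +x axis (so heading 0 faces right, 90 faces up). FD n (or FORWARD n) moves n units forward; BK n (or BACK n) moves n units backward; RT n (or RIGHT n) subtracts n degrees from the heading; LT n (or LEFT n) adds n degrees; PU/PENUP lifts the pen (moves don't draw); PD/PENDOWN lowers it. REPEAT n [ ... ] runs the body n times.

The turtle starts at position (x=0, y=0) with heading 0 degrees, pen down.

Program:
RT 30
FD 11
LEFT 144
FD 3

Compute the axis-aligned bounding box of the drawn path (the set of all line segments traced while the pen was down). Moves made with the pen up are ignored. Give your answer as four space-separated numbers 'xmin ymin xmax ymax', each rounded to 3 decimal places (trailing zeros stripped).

Executing turtle program step by step:
Start: pos=(0,0), heading=0, pen down
RT 30: heading 0 -> 330
FD 11: (0,0) -> (9.526,-5.5) [heading=330, draw]
LT 144: heading 330 -> 114
FD 3: (9.526,-5.5) -> (8.306,-2.759) [heading=114, draw]
Final: pos=(8.306,-2.759), heading=114, 2 segment(s) drawn

Segment endpoints: x in {0, 8.306, 9.526}, y in {-5.5, -2.759, 0}
xmin=0, ymin=-5.5, xmax=9.526, ymax=0

Answer: 0 -5.5 9.526 0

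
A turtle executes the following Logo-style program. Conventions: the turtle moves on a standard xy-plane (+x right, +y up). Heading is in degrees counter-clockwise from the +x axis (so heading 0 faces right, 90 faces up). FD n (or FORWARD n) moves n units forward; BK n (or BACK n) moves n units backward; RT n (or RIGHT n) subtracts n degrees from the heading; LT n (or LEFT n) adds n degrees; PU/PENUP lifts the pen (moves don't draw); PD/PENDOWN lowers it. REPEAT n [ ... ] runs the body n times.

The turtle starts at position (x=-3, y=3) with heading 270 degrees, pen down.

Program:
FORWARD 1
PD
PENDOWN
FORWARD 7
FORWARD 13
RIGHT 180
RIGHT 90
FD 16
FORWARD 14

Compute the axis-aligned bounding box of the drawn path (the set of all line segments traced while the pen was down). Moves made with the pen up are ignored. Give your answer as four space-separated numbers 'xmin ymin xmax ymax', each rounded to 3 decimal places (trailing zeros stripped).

Executing turtle program step by step:
Start: pos=(-3,3), heading=270, pen down
FD 1: (-3,3) -> (-3,2) [heading=270, draw]
PD: pen down
PD: pen down
FD 7: (-3,2) -> (-3,-5) [heading=270, draw]
FD 13: (-3,-5) -> (-3,-18) [heading=270, draw]
RT 180: heading 270 -> 90
RT 90: heading 90 -> 0
FD 16: (-3,-18) -> (13,-18) [heading=0, draw]
FD 14: (13,-18) -> (27,-18) [heading=0, draw]
Final: pos=(27,-18), heading=0, 5 segment(s) drawn

Segment endpoints: x in {-3, -3, -3, 13, 27}, y in {-18, -5, 2, 3}
xmin=-3, ymin=-18, xmax=27, ymax=3

Answer: -3 -18 27 3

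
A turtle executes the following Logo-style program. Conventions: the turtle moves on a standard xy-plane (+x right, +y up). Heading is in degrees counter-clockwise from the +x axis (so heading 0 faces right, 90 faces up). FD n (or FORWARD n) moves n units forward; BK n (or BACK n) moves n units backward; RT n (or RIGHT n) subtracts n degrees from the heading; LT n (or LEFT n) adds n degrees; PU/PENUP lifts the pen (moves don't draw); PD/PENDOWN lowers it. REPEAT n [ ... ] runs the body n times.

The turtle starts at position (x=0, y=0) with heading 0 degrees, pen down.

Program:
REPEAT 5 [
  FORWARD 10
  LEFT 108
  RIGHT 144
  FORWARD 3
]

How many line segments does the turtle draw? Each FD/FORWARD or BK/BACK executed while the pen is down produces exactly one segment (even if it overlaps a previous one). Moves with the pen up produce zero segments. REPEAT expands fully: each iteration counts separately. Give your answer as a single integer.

Answer: 10

Derivation:
Executing turtle program step by step:
Start: pos=(0,0), heading=0, pen down
REPEAT 5 [
  -- iteration 1/5 --
  FD 10: (0,0) -> (10,0) [heading=0, draw]
  LT 108: heading 0 -> 108
  RT 144: heading 108 -> 324
  FD 3: (10,0) -> (12.427,-1.763) [heading=324, draw]
  -- iteration 2/5 --
  FD 10: (12.427,-1.763) -> (20.517,-7.641) [heading=324, draw]
  LT 108: heading 324 -> 72
  RT 144: heading 72 -> 288
  FD 3: (20.517,-7.641) -> (21.444,-10.494) [heading=288, draw]
  -- iteration 3/5 --
  FD 10: (21.444,-10.494) -> (24.534,-20.005) [heading=288, draw]
  LT 108: heading 288 -> 36
  RT 144: heading 36 -> 252
  FD 3: (24.534,-20.005) -> (23.607,-22.858) [heading=252, draw]
  -- iteration 4/5 --
  FD 10: (23.607,-22.858) -> (20.517,-32.369) [heading=252, draw]
  LT 108: heading 252 -> 0
  RT 144: heading 0 -> 216
  FD 3: (20.517,-32.369) -> (18.09,-34.132) [heading=216, draw]
  -- iteration 5/5 --
  FD 10: (18.09,-34.132) -> (10,-40.01) [heading=216, draw]
  LT 108: heading 216 -> 324
  RT 144: heading 324 -> 180
  FD 3: (10,-40.01) -> (7,-40.01) [heading=180, draw]
]
Final: pos=(7,-40.01), heading=180, 10 segment(s) drawn
Segments drawn: 10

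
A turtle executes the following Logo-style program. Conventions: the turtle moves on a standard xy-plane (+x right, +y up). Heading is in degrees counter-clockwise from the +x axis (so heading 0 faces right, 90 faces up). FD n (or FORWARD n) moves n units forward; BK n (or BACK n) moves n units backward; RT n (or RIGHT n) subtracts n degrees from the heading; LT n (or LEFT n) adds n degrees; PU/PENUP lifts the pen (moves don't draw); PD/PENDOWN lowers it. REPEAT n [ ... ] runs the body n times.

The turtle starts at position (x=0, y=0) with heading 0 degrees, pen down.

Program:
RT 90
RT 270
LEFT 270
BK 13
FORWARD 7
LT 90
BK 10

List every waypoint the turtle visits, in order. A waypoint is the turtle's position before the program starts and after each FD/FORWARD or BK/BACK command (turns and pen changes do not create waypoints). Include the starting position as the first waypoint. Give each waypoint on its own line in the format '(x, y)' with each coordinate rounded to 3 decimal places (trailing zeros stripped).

Answer: (0, 0)
(0, 13)
(0, 6)
(-10, 6)

Derivation:
Executing turtle program step by step:
Start: pos=(0,0), heading=0, pen down
RT 90: heading 0 -> 270
RT 270: heading 270 -> 0
LT 270: heading 0 -> 270
BK 13: (0,0) -> (0,13) [heading=270, draw]
FD 7: (0,13) -> (0,6) [heading=270, draw]
LT 90: heading 270 -> 0
BK 10: (0,6) -> (-10,6) [heading=0, draw]
Final: pos=(-10,6), heading=0, 3 segment(s) drawn
Waypoints (4 total):
(0, 0)
(0, 13)
(0, 6)
(-10, 6)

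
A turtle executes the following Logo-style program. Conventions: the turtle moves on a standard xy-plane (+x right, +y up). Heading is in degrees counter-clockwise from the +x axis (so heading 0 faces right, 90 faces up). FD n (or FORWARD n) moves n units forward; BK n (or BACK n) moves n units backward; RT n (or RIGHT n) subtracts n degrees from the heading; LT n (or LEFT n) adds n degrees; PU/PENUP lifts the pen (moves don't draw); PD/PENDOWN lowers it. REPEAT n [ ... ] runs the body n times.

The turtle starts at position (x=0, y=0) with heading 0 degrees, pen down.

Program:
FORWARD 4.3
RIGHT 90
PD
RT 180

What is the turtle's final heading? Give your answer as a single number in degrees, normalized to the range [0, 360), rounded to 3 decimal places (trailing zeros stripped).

Answer: 90

Derivation:
Executing turtle program step by step:
Start: pos=(0,0), heading=0, pen down
FD 4.3: (0,0) -> (4.3,0) [heading=0, draw]
RT 90: heading 0 -> 270
PD: pen down
RT 180: heading 270 -> 90
Final: pos=(4.3,0), heading=90, 1 segment(s) drawn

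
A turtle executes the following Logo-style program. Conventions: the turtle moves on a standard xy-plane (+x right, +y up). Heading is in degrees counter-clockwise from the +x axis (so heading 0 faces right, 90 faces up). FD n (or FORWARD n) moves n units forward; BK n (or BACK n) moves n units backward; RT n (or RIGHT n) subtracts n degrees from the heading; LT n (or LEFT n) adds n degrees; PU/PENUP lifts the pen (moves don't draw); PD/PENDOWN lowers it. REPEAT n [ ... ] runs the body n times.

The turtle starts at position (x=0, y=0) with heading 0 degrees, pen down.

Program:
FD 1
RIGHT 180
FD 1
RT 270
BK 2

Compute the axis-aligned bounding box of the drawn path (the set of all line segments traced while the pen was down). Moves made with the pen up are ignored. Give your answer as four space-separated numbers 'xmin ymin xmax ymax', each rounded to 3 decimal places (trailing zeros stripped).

Executing turtle program step by step:
Start: pos=(0,0), heading=0, pen down
FD 1: (0,0) -> (1,0) [heading=0, draw]
RT 180: heading 0 -> 180
FD 1: (1,0) -> (0,0) [heading=180, draw]
RT 270: heading 180 -> 270
BK 2: (0,0) -> (0,2) [heading=270, draw]
Final: pos=(0,2), heading=270, 3 segment(s) drawn

Segment endpoints: x in {0, 0, 1}, y in {0, 0, 2}
xmin=0, ymin=0, xmax=1, ymax=2

Answer: 0 0 1 2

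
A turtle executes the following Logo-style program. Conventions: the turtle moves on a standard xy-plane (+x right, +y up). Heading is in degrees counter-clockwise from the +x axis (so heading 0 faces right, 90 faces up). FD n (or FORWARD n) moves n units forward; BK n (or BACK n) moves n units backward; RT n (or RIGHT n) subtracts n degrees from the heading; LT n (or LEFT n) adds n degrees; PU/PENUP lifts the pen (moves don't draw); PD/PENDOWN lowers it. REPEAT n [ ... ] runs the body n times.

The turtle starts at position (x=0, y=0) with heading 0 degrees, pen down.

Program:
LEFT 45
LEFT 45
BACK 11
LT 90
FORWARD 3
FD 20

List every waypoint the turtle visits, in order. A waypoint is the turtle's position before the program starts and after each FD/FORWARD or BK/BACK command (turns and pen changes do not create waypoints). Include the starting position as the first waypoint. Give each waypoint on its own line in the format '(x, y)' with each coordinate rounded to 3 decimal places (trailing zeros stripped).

Answer: (0, 0)
(0, -11)
(-3, -11)
(-23, -11)

Derivation:
Executing turtle program step by step:
Start: pos=(0,0), heading=0, pen down
LT 45: heading 0 -> 45
LT 45: heading 45 -> 90
BK 11: (0,0) -> (0,-11) [heading=90, draw]
LT 90: heading 90 -> 180
FD 3: (0,-11) -> (-3,-11) [heading=180, draw]
FD 20: (-3,-11) -> (-23,-11) [heading=180, draw]
Final: pos=(-23,-11), heading=180, 3 segment(s) drawn
Waypoints (4 total):
(0, 0)
(0, -11)
(-3, -11)
(-23, -11)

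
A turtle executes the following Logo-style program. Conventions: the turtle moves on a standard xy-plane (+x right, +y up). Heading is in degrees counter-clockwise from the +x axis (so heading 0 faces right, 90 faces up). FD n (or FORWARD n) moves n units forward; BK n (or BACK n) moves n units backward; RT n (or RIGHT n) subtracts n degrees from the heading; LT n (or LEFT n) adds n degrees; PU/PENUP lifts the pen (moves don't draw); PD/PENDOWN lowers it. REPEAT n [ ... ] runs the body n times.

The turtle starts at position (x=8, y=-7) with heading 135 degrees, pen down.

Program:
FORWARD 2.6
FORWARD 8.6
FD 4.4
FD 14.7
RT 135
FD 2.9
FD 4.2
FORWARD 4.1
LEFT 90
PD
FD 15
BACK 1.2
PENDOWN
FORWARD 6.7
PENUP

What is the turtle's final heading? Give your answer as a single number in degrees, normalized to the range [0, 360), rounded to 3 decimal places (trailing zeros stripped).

Answer: 90

Derivation:
Executing turtle program step by step:
Start: pos=(8,-7), heading=135, pen down
FD 2.6: (8,-7) -> (6.162,-5.162) [heading=135, draw]
FD 8.6: (6.162,-5.162) -> (0.08,0.92) [heading=135, draw]
FD 4.4: (0.08,0.92) -> (-3.031,4.031) [heading=135, draw]
FD 14.7: (-3.031,4.031) -> (-13.425,14.425) [heading=135, draw]
RT 135: heading 135 -> 0
FD 2.9: (-13.425,14.425) -> (-10.525,14.425) [heading=0, draw]
FD 4.2: (-10.525,14.425) -> (-6.325,14.425) [heading=0, draw]
FD 4.1: (-6.325,14.425) -> (-2.225,14.425) [heading=0, draw]
LT 90: heading 0 -> 90
PD: pen down
FD 15: (-2.225,14.425) -> (-2.225,29.425) [heading=90, draw]
BK 1.2: (-2.225,29.425) -> (-2.225,28.225) [heading=90, draw]
PD: pen down
FD 6.7: (-2.225,28.225) -> (-2.225,34.925) [heading=90, draw]
PU: pen up
Final: pos=(-2.225,34.925), heading=90, 10 segment(s) drawn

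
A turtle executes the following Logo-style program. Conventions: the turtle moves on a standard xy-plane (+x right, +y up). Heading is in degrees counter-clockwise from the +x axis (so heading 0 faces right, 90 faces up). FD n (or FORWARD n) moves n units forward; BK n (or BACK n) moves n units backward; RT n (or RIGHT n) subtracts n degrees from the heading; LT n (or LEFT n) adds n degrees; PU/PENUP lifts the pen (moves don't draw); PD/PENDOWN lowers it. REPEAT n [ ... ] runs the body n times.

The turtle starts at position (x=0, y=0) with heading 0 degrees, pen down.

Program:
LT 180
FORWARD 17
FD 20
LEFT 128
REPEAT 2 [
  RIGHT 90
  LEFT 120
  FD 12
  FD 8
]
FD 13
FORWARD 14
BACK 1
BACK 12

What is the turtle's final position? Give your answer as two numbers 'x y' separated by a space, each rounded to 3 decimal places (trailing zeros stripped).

Answer: 15.213 -2.76

Derivation:
Executing turtle program step by step:
Start: pos=(0,0), heading=0, pen down
LT 180: heading 0 -> 180
FD 17: (0,0) -> (-17,0) [heading=180, draw]
FD 20: (-17,0) -> (-37,0) [heading=180, draw]
LT 128: heading 180 -> 308
REPEAT 2 [
  -- iteration 1/2 --
  RT 90: heading 308 -> 218
  LT 120: heading 218 -> 338
  FD 12: (-37,0) -> (-25.874,-4.495) [heading=338, draw]
  FD 8: (-25.874,-4.495) -> (-18.456,-7.492) [heading=338, draw]
  -- iteration 2/2 --
  RT 90: heading 338 -> 248
  LT 120: heading 248 -> 8
  FD 12: (-18.456,-7.492) -> (-6.573,-5.822) [heading=8, draw]
  FD 8: (-6.573,-5.822) -> (1.349,-4.709) [heading=8, draw]
]
FD 13: (1.349,-4.709) -> (14.223,-2.899) [heading=8, draw]
FD 14: (14.223,-2.899) -> (28.086,-0.951) [heading=8, draw]
BK 1: (28.086,-0.951) -> (27.096,-1.09) [heading=8, draw]
BK 12: (27.096,-1.09) -> (15.213,-2.76) [heading=8, draw]
Final: pos=(15.213,-2.76), heading=8, 10 segment(s) drawn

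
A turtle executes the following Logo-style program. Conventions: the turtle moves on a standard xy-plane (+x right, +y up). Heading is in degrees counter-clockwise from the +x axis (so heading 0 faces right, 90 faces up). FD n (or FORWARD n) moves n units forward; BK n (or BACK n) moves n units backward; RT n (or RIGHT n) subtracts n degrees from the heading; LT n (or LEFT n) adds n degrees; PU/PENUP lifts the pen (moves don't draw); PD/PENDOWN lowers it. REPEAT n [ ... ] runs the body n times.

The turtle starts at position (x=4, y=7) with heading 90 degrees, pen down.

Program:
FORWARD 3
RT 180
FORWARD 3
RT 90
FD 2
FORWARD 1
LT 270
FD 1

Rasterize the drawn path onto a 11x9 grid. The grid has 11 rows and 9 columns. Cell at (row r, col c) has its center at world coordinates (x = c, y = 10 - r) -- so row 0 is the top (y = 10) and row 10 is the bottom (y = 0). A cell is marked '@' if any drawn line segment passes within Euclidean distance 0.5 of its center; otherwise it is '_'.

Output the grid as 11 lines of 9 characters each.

Segment 0: (4,7) -> (4,10)
Segment 1: (4,10) -> (4,7)
Segment 2: (4,7) -> (2,7)
Segment 3: (2,7) -> (1,7)
Segment 4: (1,7) -> (1,8)

Answer: ____@____
____@____
_@__@____
_@@@@____
_________
_________
_________
_________
_________
_________
_________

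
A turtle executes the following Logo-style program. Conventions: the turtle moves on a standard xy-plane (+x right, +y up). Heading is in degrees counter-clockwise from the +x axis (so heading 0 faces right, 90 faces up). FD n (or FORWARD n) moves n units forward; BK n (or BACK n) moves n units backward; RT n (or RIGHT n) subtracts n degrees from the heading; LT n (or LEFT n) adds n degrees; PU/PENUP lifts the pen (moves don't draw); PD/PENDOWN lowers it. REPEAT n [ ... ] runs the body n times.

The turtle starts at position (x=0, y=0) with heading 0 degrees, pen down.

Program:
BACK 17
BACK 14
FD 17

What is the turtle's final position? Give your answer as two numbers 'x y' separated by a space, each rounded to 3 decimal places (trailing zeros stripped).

Executing turtle program step by step:
Start: pos=(0,0), heading=0, pen down
BK 17: (0,0) -> (-17,0) [heading=0, draw]
BK 14: (-17,0) -> (-31,0) [heading=0, draw]
FD 17: (-31,0) -> (-14,0) [heading=0, draw]
Final: pos=(-14,0), heading=0, 3 segment(s) drawn

Answer: -14 0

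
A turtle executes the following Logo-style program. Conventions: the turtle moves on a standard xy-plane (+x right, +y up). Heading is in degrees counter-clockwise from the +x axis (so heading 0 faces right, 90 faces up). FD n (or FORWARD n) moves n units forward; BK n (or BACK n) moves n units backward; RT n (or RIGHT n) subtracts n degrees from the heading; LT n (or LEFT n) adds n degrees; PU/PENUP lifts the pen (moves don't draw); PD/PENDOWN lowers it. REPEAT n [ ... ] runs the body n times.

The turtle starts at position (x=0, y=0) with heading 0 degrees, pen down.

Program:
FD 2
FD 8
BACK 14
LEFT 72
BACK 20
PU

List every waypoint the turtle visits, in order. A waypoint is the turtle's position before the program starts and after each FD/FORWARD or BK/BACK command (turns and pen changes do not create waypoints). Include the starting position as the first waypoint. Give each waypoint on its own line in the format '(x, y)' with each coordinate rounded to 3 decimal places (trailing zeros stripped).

Answer: (0, 0)
(2, 0)
(10, 0)
(-4, 0)
(-10.18, -19.021)

Derivation:
Executing turtle program step by step:
Start: pos=(0,0), heading=0, pen down
FD 2: (0,0) -> (2,0) [heading=0, draw]
FD 8: (2,0) -> (10,0) [heading=0, draw]
BK 14: (10,0) -> (-4,0) [heading=0, draw]
LT 72: heading 0 -> 72
BK 20: (-4,0) -> (-10.18,-19.021) [heading=72, draw]
PU: pen up
Final: pos=(-10.18,-19.021), heading=72, 4 segment(s) drawn
Waypoints (5 total):
(0, 0)
(2, 0)
(10, 0)
(-4, 0)
(-10.18, -19.021)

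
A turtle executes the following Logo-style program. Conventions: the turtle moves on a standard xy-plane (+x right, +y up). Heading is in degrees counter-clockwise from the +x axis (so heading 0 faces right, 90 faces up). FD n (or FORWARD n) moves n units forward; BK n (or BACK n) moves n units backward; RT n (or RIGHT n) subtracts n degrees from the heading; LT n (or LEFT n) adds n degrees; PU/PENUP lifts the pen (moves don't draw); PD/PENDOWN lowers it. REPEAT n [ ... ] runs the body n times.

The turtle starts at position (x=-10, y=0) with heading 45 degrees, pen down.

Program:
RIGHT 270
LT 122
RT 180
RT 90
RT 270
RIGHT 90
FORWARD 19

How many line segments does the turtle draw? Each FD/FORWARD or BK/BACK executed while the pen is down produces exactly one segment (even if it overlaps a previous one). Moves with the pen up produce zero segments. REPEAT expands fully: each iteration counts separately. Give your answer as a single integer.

Answer: 1

Derivation:
Executing turtle program step by step:
Start: pos=(-10,0), heading=45, pen down
RT 270: heading 45 -> 135
LT 122: heading 135 -> 257
RT 180: heading 257 -> 77
RT 90: heading 77 -> 347
RT 270: heading 347 -> 77
RT 90: heading 77 -> 347
FD 19: (-10,0) -> (8.513,-4.274) [heading=347, draw]
Final: pos=(8.513,-4.274), heading=347, 1 segment(s) drawn
Segments drawn: 1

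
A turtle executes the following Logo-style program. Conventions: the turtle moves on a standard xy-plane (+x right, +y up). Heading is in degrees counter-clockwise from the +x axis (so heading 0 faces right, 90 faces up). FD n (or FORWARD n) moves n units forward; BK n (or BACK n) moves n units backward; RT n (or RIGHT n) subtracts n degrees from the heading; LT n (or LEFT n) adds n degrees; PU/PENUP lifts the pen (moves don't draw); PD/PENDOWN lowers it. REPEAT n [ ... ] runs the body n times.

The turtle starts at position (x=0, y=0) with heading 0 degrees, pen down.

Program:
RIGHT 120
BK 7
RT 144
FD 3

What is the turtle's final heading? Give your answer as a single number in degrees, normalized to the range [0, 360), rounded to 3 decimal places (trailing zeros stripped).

Executing turtle program step by step:
Start: pos=(0,0), heading=0, pen down
RT 120: heading 0 -> 240
BK 7: (0,0) -> (3.5,6.062) [heading=240, draw]
RT 144: heading 240 -> 96
FD 3: (3.5,6.062) -> (3.186,9.046) [heading=96, draw]
Final: pos=(3.186,9.046), heading=96, 2 segment(s) drawn

Answer: 96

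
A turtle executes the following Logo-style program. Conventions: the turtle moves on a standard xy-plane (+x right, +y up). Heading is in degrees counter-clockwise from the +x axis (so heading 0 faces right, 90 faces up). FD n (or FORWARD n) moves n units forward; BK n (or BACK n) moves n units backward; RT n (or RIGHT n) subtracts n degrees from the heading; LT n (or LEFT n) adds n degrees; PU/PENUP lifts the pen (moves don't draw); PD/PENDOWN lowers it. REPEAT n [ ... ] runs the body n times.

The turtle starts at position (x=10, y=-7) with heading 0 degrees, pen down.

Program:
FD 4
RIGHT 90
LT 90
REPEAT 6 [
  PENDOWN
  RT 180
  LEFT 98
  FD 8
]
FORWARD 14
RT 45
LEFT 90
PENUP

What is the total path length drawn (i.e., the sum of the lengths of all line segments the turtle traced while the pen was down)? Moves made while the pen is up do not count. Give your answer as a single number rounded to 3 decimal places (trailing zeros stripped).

Executing turtle program step by step:
Start: pos=(10,-7), heading=0, pen down
FD 4: (10,-7) -> (14,-7) [heading=0, draw]
RT 90: heading 0 -> 270
LT 90: heading 270 -> 0
REPEAT 6 [
  -- iteration 1/6 --
  PD: pen down
  RT 180: heading 0 -> 180
  LT 98: heading 180 -> 278
  FD 8: (14,-7) -> (15.113,-14.922) [heading=278, draw]
  -- iteration 2/6 --
  PD: pen down
  RT 180: heading 278 -> 98
  LT 98: heading 98 -> 196
  FD 8: (15.113,-14.922) -> (7.423,-17.127) [heading=196, draw]
  -- iteration 3/6 --
  PD: pen down
  RT 180: heading 196 -> 16
  LT 98: heading 16 -> 114
  FD 8: (7.423,-17.127) -> (4.169,-9.819) [heading=114, draw]
  -- iteration 4/6 --
  PD: pen down
  RT 180: heading 114 -> 294
  LT 98: heading 294 -> 32
  FD 8: (4.169,-9.819) -> (10.954,-5.58) [heading=32, draw]
  -- iteration 5/6 --
  PD: pen down
  RT 180: heading 32 -> 212
  LT 98: heading 212 -> 310
  FD 8: (10.954,-5.58) -> (16.096,-11.708) [heading=310, draw]
  -- iteration 6/6 --
  PD: pen down
  RT 180: heading 310 -> 130
  LT 98: heading 130 -> 228
  FD 8: (16.096,-11.708) -> (10.743,-17.653) [heading=228, draw]
]
FD 14: (10.743,-17.653) -> (1.375,-28.057) [heading=228, draw]
RT 45: heading 228 -> 183
LT 90: heading 183 -> 273
PU: pen up
Final: pos=(1.375,-28.057), heading=273, 8 segment(s) drawn

Segment lengths:
  seg 1: (10,-7) -> (14,-7), length = 4
  seg 2: (14,-7) -> (15.113,-14.922), length = 8
  seg 3: (15.113,-14.922) -> (7.423,-17.127), length = 8
  seg 4: (7.423,-17.127) -> (4.169,-9.819), length = 8
  seg 5: (4.169,-9.819) -> (10.954,-5.58), length = 8
  seg 6: (10.954,-5.58) -> (16.096,-11.708), length = 8
  seg 7: (16.096,-11.708) -> (10.743,-17.653), length = 8
  seg 8: (10.743,-17.653) -> (1.375,-28.057), length = 14
Total = 66

Answer: 66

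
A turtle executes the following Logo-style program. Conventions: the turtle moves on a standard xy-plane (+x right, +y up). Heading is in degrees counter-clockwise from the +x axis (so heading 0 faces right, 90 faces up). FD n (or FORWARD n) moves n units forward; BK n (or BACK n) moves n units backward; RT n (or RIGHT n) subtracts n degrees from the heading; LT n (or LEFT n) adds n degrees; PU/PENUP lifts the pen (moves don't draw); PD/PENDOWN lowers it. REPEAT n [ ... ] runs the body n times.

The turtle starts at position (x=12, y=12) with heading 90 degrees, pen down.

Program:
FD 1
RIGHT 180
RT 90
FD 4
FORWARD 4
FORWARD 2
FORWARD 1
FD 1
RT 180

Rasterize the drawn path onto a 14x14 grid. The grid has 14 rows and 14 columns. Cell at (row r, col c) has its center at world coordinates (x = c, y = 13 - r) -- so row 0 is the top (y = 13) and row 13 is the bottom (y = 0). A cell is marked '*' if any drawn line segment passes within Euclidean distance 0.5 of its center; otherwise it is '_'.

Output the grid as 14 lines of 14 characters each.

Segment 0: (12,12) -> (12,13)
Segment 1: (12,13) -> (8,13)
Segment 2: (8,13) -> (4,13)
Segment 3: (4,13) -> (2,13)
Segment 4: (2,13) -> (1,13)
Segment 5: (1,13) -> (0,13)

Answer: *************_
____________*_
______________
______________
______________
______________
______________
______________
______________
______________
______________
______________
______________
______________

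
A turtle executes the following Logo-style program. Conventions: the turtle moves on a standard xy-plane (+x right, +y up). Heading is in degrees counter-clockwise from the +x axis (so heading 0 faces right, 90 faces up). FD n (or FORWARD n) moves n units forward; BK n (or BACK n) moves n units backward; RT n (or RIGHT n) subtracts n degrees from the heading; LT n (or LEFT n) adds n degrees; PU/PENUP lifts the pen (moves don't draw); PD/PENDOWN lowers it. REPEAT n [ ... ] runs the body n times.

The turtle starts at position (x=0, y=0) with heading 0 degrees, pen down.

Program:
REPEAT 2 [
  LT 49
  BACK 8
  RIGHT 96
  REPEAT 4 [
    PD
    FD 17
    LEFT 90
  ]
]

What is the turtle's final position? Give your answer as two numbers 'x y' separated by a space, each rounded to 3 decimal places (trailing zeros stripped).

Answer: -13.244 -6.317

Derivation:
Executing turtle program step by step:
Start: pos=(0,0), heading=0, pen down
REPEAT 2 [
  -- iteration 1/2 --
  LT 49: heading 0 -> 49
  BK 8: (0,0) -> (-5.248,-6.038) [heading=49, draw]
  RT 96: heading 49 -> 313
  REPEAT 4 [
    -- iteration 1/4 --
    PD: pen down
    FD 17: (-5.248,-6.038) -> (6.345,-18.471) [heading=313, draw]
    LT 90: heading 313 -> 43
    -- iteration 2/4 --
    PD: pen down
    FD 17: (6.345,-18.471) -> (18.779,-6.877) [heading=43, draw]
    LT 90: heading 43 -> 133
    -- iteration 3/4 --
    PD: pen down
    FD 17: (18.779,-6.877) -> (7.185,5.556) [heading=133, draw]
    LT 90: heading 133 -> 223
    -- iteration 4/4 --
    PD: pen down
    FD 17: (7.185,5.556) -> (-5.248,-6.038) [heading=223, draw]
    LT 90: heading 223 -> 313
  ]
  -- iteration 2/2 --
  LT 49: heading 313 -> 2
  BK 8: (-5.248,-6.038) -> (-13.244,-6.317) [heading=2, draw]
  RT 96: heading 2 -> 266
  REPEAT 4 [
    -- iteration 1/4 --
    PD: pen down
    FD 17: (-13.244,-6.317) -> (-14.429,-23.275) [heading=266, draw]
    LT 90: heading 266 -> 356
    -- iteration 2/4 --
    PD: pen down
    FD 17: (-14.429,-23.275) -> (2.529,-24.461) [heading=356, draw]
    LT 90: heading 356 -> 86
    -- iteration 3/4 --
    PD: pen down
    FD 17: (2.529,-24.461) -> (3.715,-7.503) [heading=86, draw]
    LT 90: heading 86 -> 176
    -- iteration 4/4 --
    PD: pen down
    FD 17: (3.715,-7.503) -> (-13.244,-6.317) [heading=176, draw]
    LT 90: heading 176 -> 266
  ]
]
Final: pos=(-13.244,-6.317), heading=266, 10 segment(s) drawn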